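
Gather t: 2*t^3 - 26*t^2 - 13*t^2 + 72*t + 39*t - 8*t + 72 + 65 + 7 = 2*t^3 - 39*t^2 + 103*t + 144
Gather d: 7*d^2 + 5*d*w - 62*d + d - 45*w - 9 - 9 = 7*d^2 + d*(5*w - 61) - 45*w - 18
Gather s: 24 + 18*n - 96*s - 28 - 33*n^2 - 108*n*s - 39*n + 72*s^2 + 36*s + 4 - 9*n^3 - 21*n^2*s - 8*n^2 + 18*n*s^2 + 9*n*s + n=-9*n^3 - 41*n^2 - 20*n + s^2*(18*n + 72) + s*(-21*n^2 - 99*n - 60)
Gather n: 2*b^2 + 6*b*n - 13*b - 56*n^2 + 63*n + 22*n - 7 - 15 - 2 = 2*b^2 - 13*b - 56*n^2 + n*(6*b + 85) - 24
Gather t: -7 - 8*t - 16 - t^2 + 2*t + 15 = -t^2 - 6*t - 8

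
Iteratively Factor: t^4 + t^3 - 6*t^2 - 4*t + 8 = (t + 2)*(t^3 - t^2 - 4*t + 4) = (t + 2)^2*(t^2 - 3*t + 2) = (t - 2)*(t + 2)^2*(t - 1)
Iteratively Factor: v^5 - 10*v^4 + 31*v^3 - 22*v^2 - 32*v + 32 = (v - 4)*(v^4 - 6*v^3 + 7*v^2 + 6*v - 8) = (v - 4)^2*(v^3 - 2*v^2 - v + 2) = (v - 4)^2*(v - 1)*(v^2 - v - 2) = (v - 4)^2*(v - 1)*(v + 1)*(v - 2)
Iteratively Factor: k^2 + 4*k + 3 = (k + 1)*(k + 3)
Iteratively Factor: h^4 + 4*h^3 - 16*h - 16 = (h + 2)*(h^3 + 2*h^2 - 4*h - 8) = (h - 2)*(h + 2)*(h^2 + 4*h + 4) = (h - 2)*(h + 2)^2*(h + 2)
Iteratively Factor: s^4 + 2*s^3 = (s)*(s^3 + 2*s^2) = s^2*(s^2 + 2*s) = s^3*(s + 2)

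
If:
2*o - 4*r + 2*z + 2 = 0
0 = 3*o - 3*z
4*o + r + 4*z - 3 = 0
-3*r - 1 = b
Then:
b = -10/3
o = 5/18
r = 7/9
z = 5/18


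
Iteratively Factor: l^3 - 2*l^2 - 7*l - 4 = (l - 4)*(l^2 + 2*l + 1) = (l - 4)*(l + 1)*(l + 1)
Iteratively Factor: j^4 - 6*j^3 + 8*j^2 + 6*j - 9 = (j + 1)*(j^3 - 7*j^2 + 15*j - 9) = (j - 1)*(j + 1)*(j^2 - 6*j + 9) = (j - 3)*(j - 1)*(j + 1)*(j - 3)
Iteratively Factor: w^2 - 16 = (w + 4)*(w - 4)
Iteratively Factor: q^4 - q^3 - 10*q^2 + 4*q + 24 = (q - 3)*(q^3 + 2*q^2 - 4*q - 8) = (q - 3)*(q - 2)*(q^2 + 4*q + 4) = (q - 3)*(q - 2)*(q + 2)*(q + 2)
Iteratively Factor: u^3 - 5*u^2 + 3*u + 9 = (u - 3)*(u^2 - 2*u - 3) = (u - 3)^2*(u + 1)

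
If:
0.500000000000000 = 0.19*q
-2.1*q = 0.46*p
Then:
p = -12.01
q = 2.63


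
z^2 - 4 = (z - 2)*(z + 2)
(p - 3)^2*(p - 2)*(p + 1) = p^4 - 7*p^3 + 13*p^2 + 3*p - 18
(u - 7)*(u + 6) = u^2 - u - 42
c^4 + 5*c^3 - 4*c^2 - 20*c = c*(c - 2)*(c + 2)*(c + 5)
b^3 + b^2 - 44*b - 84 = (b - 7)*(b + 2)*(b + 6)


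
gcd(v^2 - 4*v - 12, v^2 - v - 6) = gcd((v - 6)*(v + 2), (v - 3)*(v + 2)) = v + 2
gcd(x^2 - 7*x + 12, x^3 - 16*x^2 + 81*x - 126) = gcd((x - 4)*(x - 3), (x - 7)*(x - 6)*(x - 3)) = x - 3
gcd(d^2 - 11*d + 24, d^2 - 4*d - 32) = d - 8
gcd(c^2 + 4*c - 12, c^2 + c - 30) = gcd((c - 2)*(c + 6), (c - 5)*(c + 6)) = c + 6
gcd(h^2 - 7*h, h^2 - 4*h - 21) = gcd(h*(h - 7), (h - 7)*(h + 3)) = h - 7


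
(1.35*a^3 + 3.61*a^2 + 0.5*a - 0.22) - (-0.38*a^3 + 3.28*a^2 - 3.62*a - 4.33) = 1.73*a^3 + 0.33*a^2 + 4.12*a + 4.11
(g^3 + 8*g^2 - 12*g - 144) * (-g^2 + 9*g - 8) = -g^5 + g^4 + 76*g^3 - 28*g^2 - 1200*g + 1152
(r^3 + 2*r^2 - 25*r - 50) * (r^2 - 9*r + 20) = r^5 - 7*r^4 - 23*r^3 + 215*r^2 - 50*r - 1000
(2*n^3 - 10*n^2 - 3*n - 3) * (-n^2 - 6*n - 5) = -2*n^5 - 2*n^4 + 53*n^3 + 71*n^2 + 33*n + 15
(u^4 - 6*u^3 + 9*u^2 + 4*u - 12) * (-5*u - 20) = -5*u^5 + 10*u^4 + 75*u^3 - 200*u^2 - 20*u + 240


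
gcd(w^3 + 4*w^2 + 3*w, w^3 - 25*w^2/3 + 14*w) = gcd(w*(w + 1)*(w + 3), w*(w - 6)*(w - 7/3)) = w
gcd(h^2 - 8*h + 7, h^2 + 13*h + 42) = 1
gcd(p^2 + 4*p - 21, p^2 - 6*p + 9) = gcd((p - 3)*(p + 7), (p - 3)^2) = p - 3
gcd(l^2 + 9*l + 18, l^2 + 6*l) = l + 6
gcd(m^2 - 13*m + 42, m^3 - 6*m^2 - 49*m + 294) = m^2 - 13*m + 42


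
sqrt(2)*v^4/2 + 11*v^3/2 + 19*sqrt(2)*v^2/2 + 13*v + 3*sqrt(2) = (v + sqrt(2)/2)*(v + sqrt(2))*(v + 3*sqrt(2))*(sqrt(2)*v/2 + 1)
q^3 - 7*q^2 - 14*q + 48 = (q - 8)*(q - 2)*(q + 3)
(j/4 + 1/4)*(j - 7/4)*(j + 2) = j^3/4 + 5*j^2/16 - 13*j/16 - 7/8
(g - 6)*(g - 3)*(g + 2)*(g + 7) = g^4 - 49*g^2 + 36*g + 252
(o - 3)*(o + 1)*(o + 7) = o^3 + 5*o^2 - 17*o - 21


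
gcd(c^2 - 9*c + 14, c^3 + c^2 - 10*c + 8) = c - 2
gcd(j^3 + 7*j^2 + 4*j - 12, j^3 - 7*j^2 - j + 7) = j - 1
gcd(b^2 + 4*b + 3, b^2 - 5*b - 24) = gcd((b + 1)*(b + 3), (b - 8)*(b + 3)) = b + 3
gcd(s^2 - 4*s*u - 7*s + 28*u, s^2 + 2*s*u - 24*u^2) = s - 4*u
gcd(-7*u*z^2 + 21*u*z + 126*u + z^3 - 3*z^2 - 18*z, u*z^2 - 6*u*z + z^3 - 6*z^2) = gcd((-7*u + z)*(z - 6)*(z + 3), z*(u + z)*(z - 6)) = z - 6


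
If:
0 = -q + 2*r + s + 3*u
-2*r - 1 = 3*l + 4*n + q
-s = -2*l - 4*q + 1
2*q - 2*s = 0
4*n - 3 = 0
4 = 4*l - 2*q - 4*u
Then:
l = 47/10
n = 3/4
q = -14/5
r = -153/20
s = -14/5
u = 51/10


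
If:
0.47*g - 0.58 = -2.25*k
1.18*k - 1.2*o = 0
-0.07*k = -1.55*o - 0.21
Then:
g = 1.93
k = -0.14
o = -0.14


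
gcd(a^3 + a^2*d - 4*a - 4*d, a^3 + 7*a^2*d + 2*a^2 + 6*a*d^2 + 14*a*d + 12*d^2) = a^2 + a*d + 2*a + 2*d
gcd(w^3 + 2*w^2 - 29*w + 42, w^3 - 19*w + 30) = w^2 - 5*w + 6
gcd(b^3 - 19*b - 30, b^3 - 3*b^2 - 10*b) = b^2 - 3*b - 10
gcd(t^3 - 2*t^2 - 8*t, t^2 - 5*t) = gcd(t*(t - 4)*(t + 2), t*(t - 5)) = t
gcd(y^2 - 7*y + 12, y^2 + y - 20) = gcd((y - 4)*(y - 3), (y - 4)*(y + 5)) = y - 4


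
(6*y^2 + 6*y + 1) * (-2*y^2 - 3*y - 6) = -12*y^4 - 30*y^3 - 56*y^2 - 39*y - 6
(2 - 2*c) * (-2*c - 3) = 4*c^2 + 2*c - 6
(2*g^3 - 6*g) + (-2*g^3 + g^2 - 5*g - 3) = g^2 - 11*g - 3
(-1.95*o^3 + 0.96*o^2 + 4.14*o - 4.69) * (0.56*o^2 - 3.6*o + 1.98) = -1.092*o^5 + 7.5576*o^4 - 4.9986*o^3 - 15.6296*o^2 + 25.0812*o - 9.2862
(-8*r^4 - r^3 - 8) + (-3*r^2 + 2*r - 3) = -8*r^4 - r^3 - 3*r^2 + 2*r - 11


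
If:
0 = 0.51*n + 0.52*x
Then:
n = -1.01960784313725*x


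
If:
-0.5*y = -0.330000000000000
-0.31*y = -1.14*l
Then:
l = 0.18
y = 0.66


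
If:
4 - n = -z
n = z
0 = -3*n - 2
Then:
No Solution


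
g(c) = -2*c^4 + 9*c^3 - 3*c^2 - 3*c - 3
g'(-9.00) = 8070.00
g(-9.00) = -19902.00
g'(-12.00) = 17781.00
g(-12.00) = -57423.00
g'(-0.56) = 10.23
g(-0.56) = -4.04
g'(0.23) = -3.05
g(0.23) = -3.74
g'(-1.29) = 66.84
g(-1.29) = -28.98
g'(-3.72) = 804.79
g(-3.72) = -879.67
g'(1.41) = 19.79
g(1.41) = 4.13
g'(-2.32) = 256.14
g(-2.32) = -182.51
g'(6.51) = -1104.95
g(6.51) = -1258.77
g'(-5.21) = 1892.52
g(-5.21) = -2815.19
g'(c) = -8*c^3 + 27*c^2 - 6*c - 3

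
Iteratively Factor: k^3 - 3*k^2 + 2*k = (k - 2)*(k^2 - k) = k*(k - 2)*(k - 1)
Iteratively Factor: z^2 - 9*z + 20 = (z - 4)*(z - 5)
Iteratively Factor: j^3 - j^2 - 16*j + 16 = (j - 1)*(j^2 - 16) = (j - 1)*(j + 4)*(j - 4)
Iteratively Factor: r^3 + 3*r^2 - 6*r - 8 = (r + 1)*(r^2 + 2*r - 8) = (r + 1)*(r + 4)*(r - 2)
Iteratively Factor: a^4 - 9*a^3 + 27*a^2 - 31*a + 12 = (a - 4)*(a^3 - 5*a^2 + 7*a - 3) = (a - 4)*(a - 1)*(a^2 - 4*a + 3) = (a - 4)*(a - 3)*(a - 1)*(a - 1)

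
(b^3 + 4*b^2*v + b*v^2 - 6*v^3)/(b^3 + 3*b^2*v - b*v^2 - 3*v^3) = (b + 2*v)/(b + v)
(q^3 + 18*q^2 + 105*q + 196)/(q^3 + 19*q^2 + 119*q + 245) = (q + 4)/(q + 5)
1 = 1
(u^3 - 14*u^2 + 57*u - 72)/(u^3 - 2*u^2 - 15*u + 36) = (u - 8)/(u + 4)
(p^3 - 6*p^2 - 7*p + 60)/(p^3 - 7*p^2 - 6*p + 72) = (p - 5)/(p - 6)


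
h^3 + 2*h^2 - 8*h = h*(h - 2)*(h + 4)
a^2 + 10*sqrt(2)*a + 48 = (a + 4*sqrt(2))*(a + 6*sqrt(2))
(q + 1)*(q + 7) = q^2 + 8*q + 7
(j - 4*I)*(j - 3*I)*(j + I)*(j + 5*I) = j^4 - I*j^3 + 25*j^2 - 37*I*j + 60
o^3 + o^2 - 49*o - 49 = (o - 7)*(o + 1)*(o + 7)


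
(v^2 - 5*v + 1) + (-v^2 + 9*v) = 4*v + 1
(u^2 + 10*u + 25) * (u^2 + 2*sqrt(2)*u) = u^4 + 2*sqrt(2)*u^3 + 10*u^3 + 25*u^2 + 20*sqrt(2)*u^2 + 50*sqrt(2)*u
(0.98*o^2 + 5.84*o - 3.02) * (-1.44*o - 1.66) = -1.4112*o^3 - 10.0364*o^2 - 5.3456*o + 5.0132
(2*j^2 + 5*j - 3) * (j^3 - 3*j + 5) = 2*j^5 + 5*j^4 - 9*j^3 - 5*j^2 + 34*j - 15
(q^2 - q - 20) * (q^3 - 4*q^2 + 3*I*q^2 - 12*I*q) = q^5 - 5*q^4 + 3*I*q^4 - 16*q^3 - 15*I*q^3 + 80*q^2 - 48*I*q^2 + 240*I*q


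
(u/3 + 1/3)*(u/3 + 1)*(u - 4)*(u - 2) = u^4/9 - 2*u^3/9 - 13*u^2/9 + 14*u/9 + 8/3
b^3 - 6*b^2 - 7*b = b*(b - 7)*(b + 1)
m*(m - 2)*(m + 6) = m^3 + 4*m^2 - 12*m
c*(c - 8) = c^2 - 8*c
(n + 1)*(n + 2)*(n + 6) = n^3 + 9*n^2 + 20*n + 12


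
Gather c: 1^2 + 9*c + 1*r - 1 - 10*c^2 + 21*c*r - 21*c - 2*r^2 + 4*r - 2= -10*c^2 + c*(21*r - 12) - 2*r^2 + 5*r - 2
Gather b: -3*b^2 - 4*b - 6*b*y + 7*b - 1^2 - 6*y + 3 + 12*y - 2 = -3*b^2 + b*(3 - 6*y) + 6*y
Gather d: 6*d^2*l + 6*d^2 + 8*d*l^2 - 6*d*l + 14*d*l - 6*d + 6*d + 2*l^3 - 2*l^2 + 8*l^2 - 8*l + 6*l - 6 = d^2*(6*l + 6) + d*(8*l^2 + 8*l) + 2*l^3 + 6*l^2 - 2*l - 6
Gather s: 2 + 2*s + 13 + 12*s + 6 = 14*s + 21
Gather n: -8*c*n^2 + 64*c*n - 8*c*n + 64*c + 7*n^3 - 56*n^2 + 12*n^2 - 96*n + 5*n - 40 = 64*c + 7*n^3 + n^2*(-8*c - 44) + n*(56*c - 91) - 40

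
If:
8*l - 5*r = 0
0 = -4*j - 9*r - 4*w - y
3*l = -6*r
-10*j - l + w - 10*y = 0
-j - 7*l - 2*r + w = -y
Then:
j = 0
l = 0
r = 0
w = 0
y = 0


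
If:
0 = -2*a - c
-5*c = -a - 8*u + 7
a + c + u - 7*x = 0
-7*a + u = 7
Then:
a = -49/67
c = 98/67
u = 126/67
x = 25/67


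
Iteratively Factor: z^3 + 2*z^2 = (z + 2)*(z^2) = z*(z + 2)*(z)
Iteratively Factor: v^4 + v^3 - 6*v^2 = (v)*(v^3 + v^2 - 6*v) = v*(v - 2)*(v^2 + 3*v) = v^2*(v - 2)*(v + 3)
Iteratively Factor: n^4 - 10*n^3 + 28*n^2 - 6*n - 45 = (n - 5)*(n^3 - 5*n^2 + 3*n + 9) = (n - 5)*(n - 3)*(n^2 - 2*n - 3) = (n - 5)*(n - 3)^2*(n + 1)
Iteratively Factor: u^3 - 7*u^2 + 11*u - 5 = (u - 5)*(u^2 - 2*u + 1) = (u - 5)*(u - 1)*(u - 1)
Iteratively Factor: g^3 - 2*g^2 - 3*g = (g)*(g^2 - 2*g - 3) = g*(g + 1)*(g - 3)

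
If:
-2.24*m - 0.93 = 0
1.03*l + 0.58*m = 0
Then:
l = 0.23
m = -0.42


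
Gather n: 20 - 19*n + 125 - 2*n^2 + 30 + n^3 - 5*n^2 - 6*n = n^3 - 7*n^2 - 25*n + 175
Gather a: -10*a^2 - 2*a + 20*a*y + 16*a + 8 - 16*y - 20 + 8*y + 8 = -10*a^2 + a*(20*y + 14) - 8*y - 4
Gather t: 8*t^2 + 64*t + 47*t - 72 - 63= 8*t^2 + 111*t - 135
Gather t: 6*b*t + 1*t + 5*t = t*(6*b + 6)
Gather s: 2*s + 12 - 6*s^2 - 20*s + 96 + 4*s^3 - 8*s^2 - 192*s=4*s^3 - 14*s^2 - 210*s + 108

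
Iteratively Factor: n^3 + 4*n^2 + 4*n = (n)*(n^2 + 4*n + 4) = n*(n + 2)*(n + 2)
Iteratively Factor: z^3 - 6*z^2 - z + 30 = (z - 3)*(z^2 - 3*z - 10) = (z - 5)*(z - 3)*(z + 2)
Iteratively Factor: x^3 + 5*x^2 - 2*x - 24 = (x - 2)*(x^2 + 7*x + 12) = (x - 2)*(x + 4)*(x + 3)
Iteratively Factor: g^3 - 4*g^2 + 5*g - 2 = (g - 1)*(g^2 - 3*g + 2) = (g - 2)*(g - 1)*(g - 1)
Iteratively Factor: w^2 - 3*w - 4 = (w - 4)*(w + 1)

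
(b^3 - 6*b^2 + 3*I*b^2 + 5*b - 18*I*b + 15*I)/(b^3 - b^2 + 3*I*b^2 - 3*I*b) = (b - 5)/b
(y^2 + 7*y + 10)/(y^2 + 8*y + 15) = (y + 2)/(y + 3)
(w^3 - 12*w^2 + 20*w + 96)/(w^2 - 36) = (w^2 - 6*w - 16)/(w + 6)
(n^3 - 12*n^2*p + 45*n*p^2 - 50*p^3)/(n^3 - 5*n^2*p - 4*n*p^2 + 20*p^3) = (n - 5*p)/(n + 2*p)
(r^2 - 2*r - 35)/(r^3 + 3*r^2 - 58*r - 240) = (r - 7)/(r^2 - 2*r - 48)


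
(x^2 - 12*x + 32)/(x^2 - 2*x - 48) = (x - 4)/(x + 6)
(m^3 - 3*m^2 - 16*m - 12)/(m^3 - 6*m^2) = 1 + 3/m + 2/m^2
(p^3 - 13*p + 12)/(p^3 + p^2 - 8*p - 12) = (p^2 + 3*p - 4)/(p^2 + 4*p + 4)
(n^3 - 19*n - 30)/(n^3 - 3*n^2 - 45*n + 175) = (n^2 + 5*n + 6)/(n^2 + 2*n - 35)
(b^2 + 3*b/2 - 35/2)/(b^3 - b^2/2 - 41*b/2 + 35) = 1/(b - 2)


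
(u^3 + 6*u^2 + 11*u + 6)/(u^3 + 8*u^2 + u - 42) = (u^2 + 3*u + 2)/(u^2 + 5*u - 14)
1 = 1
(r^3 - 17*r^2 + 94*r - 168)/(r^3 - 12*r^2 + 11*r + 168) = (r^2 - 10*r + 24)/(r^2 - 5*r - 24)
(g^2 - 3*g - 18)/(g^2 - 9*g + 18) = (g + 3)/(g - 3)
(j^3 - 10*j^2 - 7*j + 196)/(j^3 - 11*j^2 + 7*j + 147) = (j + 4)/(j + 3)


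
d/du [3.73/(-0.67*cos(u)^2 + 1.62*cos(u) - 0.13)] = (6.0426 - 4.9982*cos(u))*sin(u)/(0.67*cos(u)^2 - 1.62*cos(u) + 0.13)^2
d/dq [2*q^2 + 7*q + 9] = 4*q + 7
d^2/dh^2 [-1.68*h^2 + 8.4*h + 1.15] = -3.36000000000000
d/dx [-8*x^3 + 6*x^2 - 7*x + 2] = -24*x^2 + 12*x - 7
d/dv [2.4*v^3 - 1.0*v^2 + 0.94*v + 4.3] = 7.2*v^2 - 2.0*v + 0.94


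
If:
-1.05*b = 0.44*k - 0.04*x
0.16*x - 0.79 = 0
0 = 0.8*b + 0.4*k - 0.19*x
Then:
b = -4.91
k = 12.16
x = 4.94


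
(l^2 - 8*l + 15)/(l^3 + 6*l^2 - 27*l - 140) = (l - 3)/(l^2 + 11*l + 28)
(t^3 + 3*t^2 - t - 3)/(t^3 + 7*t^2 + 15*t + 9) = (t - 1)/(t + 3)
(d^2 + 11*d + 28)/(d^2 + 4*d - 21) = (d + 4)/(d - 3)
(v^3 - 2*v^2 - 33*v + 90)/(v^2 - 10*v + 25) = (v^2 + 3*v - 18)/(v - 5)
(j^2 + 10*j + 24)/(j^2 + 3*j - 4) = (j + 6)/(j - 1)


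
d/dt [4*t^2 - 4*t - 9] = 8*t - 4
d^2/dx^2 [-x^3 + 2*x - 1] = -6*x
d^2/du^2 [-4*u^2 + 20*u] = -8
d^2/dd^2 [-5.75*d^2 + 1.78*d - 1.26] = -11.5000000000000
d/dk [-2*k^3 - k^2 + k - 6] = -6*k^2 - 2*k + 1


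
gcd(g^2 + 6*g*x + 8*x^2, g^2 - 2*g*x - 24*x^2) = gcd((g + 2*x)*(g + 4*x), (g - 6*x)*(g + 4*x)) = g + 4*x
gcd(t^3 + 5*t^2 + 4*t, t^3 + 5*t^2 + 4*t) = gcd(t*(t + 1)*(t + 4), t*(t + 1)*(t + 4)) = t^3 + 5*t^2 + 4*t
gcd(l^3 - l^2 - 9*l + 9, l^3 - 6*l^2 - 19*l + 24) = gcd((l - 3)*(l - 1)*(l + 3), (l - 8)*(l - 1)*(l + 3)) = l^2 + 2*l - 3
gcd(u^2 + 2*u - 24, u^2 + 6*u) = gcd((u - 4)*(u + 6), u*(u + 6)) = u + 6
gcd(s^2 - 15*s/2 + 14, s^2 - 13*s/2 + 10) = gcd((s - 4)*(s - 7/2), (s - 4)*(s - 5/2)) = s - 4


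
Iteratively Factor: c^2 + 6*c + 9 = (c + 3)*(c + 3)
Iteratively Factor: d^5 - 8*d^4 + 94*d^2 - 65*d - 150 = (d - 5)*(d^4 - 3*d^3 - 15*d^2 + 19*d + 30) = (d - 5)*(d + 1)*(d^3 - 4*d^2 - 11*d + 30) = (d - 5)*(d - 2)*(d + 1)*(d^2 - 2*d - 15) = (d - 5)*(d - 2)*(d + 1)*(d + 3)*(d - 5)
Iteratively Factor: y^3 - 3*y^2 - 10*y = (y)*(y^2 - 3*y - 10) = y*(y + 2)*(y - 5)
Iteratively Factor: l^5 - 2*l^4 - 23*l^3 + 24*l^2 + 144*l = (l + 3)*(l^4 - 5*l^3 - 8*l^2 + 48*l) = l*(l + 3)*(l^3 - 5*l^2 - 8*l + 48) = l*(l - 4)*(l + 3)*(l^2 - l - 12) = l*(l - 4)^2*(l + 3)*(l + 3)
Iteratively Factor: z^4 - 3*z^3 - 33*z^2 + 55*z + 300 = (z + 4)*(z^3 - 7*z^2 - 5*z + 75) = (z - 5)*(z + 4)*(z^2 - 2*z - 15) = (z - 5)*(z + 3)*(z + 4)*(z - 5)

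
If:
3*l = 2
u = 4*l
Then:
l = 2/3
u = 8/3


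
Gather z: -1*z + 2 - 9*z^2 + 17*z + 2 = -9*z^2 + 16*z + 4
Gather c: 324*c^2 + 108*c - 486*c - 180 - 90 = 324*c^2 - 378*c - 270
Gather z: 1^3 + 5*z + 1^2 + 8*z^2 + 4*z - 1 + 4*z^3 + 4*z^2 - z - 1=4*z^3 + 12*z^2 + 8*z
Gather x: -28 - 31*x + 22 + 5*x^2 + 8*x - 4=5*x^2 - 23*x - 10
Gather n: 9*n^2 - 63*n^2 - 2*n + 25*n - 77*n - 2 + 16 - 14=-54*n^2 - 54*n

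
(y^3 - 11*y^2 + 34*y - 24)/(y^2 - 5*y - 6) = (y^2 - 5*y + 4)/(y + 1)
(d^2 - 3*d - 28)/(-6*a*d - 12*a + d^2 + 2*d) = (-d^2 + 3*d + 28)/(6*a*d + 12*a - d^2 - 2*d)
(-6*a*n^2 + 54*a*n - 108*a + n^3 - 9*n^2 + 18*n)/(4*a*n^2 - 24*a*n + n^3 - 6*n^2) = (-6*a*n + 18*a + n^2 - 3*n)/(n*(4*a + n))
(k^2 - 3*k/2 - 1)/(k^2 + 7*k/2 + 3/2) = (k - 2)/(k + 3)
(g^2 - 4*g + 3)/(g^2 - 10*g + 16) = (g^2 - 4*g + 3)/(g^2 - 10*g + 16)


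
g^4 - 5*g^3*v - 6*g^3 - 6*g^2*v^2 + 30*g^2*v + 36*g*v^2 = g*(g - 6)*(g - 6*v)*(g + v)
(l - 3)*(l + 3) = l^2 - 9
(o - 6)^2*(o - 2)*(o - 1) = o^4 - 15*o^3 + 74*o^2 - 132*o + 72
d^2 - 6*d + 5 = (d - 5)*(d - 1)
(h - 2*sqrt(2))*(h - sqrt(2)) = h^2 - 3*sqrt(2)*h + 4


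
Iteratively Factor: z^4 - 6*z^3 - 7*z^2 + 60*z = (z + 3)*(z^3 - 9*z^2 + 20*z) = z*(z + 3)*(z^2 - 9*z + 20) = z*(z - 4)*(z + 3)*(z - 5)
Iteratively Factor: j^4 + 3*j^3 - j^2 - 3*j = (j + 3)*(j^3 - j) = (j - 1)*(j + 3)*(j^2 + j) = j*(j - 1)*(j + 3)*(j + 1)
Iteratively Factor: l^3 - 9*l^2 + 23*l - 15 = (l - 1)*(l^2 - 8*l + 15) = (l - 5)*(l - 1)*(l - 3)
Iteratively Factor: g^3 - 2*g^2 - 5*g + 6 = (g - 1)*(g^2 - g - 6) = (g - 3)*(g - 1)*(g + 2)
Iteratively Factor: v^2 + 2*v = (v + 2)*(v)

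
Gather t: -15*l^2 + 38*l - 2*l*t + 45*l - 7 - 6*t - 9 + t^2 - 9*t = -15*l^2 + 83*l + t^2 + t*(-2*l - 15) - 16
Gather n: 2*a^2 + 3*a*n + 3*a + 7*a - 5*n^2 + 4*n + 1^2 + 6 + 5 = 2*a^2 + 10*a - 5*n^2 + n*(3*a + 4) + 12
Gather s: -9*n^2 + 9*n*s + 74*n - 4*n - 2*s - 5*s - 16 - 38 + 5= -9*n^2 + 70*n + s*(9*n - 7) - 49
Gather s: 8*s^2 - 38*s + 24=8*s^2 - 38*s + 24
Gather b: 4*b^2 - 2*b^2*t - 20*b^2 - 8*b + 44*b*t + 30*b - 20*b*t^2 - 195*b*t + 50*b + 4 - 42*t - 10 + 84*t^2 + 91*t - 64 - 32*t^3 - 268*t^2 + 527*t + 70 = b^2*(-2*t - 16) + b*(-20*t^2 - 151*t + 72) - 32*t^3 - 184*t^2 + 576*t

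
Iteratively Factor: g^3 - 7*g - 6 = (g - 3)*(g^2 + 3*g + 2) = (g - 3)*(g + 2)*(g + 1)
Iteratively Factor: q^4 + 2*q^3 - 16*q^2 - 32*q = (q - 4)*(q^3 + 6*q^2 + 8*q) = (q - 4)*(q + 4)*(q^2 + 2*q) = (q - 4)*(q + 2)*(q + 4)*(q)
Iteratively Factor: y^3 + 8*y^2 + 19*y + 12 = (y + 4)*(y^2 + 4*y + 3) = (y + 3)*(y + 4)*(y + 1)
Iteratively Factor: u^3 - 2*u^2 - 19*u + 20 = (u - 1)*(u^2 - u - 20) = (u - 5)*(u - 1)*(u + 4)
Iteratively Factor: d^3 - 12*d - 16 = (d + 2)*(d^2 - 2*d - 8) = (d - 4)*(d + 2)*(d + 2)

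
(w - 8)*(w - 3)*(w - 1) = w^3 - 12*w^2 + 35*w - 24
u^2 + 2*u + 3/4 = (u + 1/2)*(u + 3/2)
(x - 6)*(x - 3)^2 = x^3 - 12*x^2 + 45*x - 54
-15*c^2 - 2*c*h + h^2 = (-5*c + h)*(3*c + h)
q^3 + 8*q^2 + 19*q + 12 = (q + 1)*(q + 3)*(q + 4)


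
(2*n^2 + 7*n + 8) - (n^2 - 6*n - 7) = n^2 + 13*n + 15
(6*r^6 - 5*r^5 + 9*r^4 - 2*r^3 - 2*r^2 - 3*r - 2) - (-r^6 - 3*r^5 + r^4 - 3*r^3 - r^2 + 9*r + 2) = 7*r^6 - 2*r^5 + 8*r^4 + r^3 - r^2 - 12*r - 4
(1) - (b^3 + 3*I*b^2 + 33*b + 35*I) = -b^3 - 3*I*b^2 - 33*b + 1 - 35*I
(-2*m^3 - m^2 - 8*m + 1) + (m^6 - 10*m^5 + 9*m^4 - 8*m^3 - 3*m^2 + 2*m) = m^6 - 10*m^5 + 9*m^4 - 10*m^3 - 4*m^2 - 6*m + 1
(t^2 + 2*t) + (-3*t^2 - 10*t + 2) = -2*t^2 - 8*t + 2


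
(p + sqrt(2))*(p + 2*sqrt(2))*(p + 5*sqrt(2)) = p^3 + 8*sqrt(2)*p^2 + 34*p + 20*sqrt(2)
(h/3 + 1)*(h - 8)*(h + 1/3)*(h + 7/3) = h^4/3 - 7*h^3/9 - 329*h^2/27 - 611*h/27 - 56/9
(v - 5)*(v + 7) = v^2 + 2*v - 35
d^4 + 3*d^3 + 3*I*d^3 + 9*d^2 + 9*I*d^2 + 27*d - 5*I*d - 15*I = (d + 3)*(d - I)^2*(d + 5*I)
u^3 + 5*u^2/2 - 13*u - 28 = (u - 7/2)*(u + 2)*(u + 4)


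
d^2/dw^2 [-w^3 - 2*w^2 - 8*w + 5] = -6*w - 4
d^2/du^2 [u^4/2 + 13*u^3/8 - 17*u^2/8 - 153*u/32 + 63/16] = 6*u^2 + 39*u/4 - 17/4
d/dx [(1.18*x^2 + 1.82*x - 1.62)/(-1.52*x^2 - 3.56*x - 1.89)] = (-1.4344*x^2 - 9.3852*x - 9.207)/(2.3104*x^4 + 10.8224*x^3 + 18.4192*x^2 + 13.4568*x + 3.5721)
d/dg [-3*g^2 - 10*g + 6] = -6*g - 10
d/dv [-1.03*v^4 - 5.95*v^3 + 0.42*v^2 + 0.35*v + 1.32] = -4.12*v^3 - 17.85*v^2 + 0.84*v + 0.35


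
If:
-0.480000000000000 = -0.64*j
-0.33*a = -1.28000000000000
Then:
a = 3.88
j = 0.75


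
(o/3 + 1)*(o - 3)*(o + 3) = o^3/3 + o^2 - 3*o - 9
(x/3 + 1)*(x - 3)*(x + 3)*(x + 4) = x^4/3 + 7*x^3/3 + x^2 - 21*x - 36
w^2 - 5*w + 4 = (w - 4)*(w - 1)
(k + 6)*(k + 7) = k^2 + 13*k + 42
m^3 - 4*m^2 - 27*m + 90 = (m - 6)*(m - 3)*(m + 5)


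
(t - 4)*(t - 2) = t^2 - 6*t + 8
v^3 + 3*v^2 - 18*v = v*(v - 3)*(v + 6)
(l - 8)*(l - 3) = l^2 - 11*l + 24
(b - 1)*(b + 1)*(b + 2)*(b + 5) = b^4 + 7*b^3 + 9*b^2 - 7*b - 10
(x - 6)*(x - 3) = x^2 - 9*x + 18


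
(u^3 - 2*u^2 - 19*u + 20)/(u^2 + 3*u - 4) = u - 5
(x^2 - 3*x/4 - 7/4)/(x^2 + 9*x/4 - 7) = (x + 1)/(x + 4)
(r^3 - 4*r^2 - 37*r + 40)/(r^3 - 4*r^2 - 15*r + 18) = (r^2 - 3*r - 40)/(r^2 - 3*r - 18)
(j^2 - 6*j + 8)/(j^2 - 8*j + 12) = (j - 4)/(j - 6)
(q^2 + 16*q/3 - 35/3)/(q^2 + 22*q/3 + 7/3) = (3*q - 5)/(3*q + 1)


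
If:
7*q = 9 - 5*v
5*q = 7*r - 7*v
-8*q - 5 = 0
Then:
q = -5/8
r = 78/35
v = 107/40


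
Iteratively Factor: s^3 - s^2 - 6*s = (s - 3)*(s^2 + 2*s) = s*(s - 3)*(s + 2)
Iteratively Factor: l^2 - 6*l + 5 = (l - 5)*(l - 1)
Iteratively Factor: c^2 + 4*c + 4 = (c + 2)*(c + 2)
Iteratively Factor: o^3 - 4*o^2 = (o)*(o^2 - 4*o) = o^2*(o - 4)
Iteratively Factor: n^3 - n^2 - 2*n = (n)*(n^2 - n - 2) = n*(n + 1)*(n - 2)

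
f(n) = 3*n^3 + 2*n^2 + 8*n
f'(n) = 9*n^2 + 4*n + 8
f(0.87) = 10.45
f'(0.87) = 18.29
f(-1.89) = -28.23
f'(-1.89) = 32.59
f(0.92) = 11.39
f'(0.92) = 19.30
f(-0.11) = -0.86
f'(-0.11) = 7.67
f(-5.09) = -384.52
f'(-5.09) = 220.81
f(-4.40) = -252.03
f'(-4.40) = 164.64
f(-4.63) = -291.92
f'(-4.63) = 182.41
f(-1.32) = -13.98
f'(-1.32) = 18.40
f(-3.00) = -87.00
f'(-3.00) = 77.00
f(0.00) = 0.00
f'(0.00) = 8.00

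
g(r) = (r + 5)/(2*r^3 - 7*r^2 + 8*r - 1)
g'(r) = (r + 5)*(-6*r^2 + 14*r - 8)/(2*r^3 - 7*r^2 + 8*r - 1)^2 + 1/(2*r^3 - 7*r^2 + 8*r - 1)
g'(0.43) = -9.09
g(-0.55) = -0.57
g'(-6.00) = 0.00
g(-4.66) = -0.00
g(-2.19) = -0.04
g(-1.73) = -0.07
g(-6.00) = 0.00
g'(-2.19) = -0.05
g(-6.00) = 0.00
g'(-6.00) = 0.00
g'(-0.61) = -1.14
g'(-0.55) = -1.39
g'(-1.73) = -0.10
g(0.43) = 4.16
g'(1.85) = -2.48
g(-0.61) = -0.49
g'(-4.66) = -0.00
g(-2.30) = -0.03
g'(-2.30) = -0.04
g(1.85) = 2.73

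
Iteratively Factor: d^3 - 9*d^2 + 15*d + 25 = (d - 5)*(d^2 - 4*d - 5) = (d - 5)^2*(d + 1)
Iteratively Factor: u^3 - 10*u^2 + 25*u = (u)*(u^2 - 10*u + 25) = u*(u - 5)*(u - 5)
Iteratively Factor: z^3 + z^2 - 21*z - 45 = (z - 5)*(z^2 + 6*z + 9) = (z - 5)*(z + 3)*(z + 3)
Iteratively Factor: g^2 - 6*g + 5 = (g - 1)*(g - 5)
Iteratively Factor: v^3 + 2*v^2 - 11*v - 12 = (v + 4)*(v^2 - 2*v - 3) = (v + 1)*(v + 4)*(v - 3)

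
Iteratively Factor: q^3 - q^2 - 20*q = (q + 4)*(q^2 - 5*q) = q*(q + 4)*(q - 5)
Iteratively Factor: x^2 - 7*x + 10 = (x - 5)*(x - 2)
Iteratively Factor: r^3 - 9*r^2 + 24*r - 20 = (r - 2)*(r^2 - 7*r + 10) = (r - 2)^2*(r - 5)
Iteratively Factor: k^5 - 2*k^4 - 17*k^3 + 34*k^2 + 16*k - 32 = (k - 2)*(k^4 - 17*k^2 + 16) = (k - 4)*(k - 2)*(k^3 + 4*k^2 - k - 4) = (k - 4)*(k - 2)*(k - 1)*(k^2 + 5*k + 4) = (k - 4)*(k - 2)*(k - 1)*(k + 4)*(k + 1)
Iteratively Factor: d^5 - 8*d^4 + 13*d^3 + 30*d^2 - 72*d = (d)*(d^4 - 8*d^3 + 13*d^2 + 30*d - 72) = d*(d + 2)*(d^3 - 10*d^2 + 33*d - 36) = d*(d - 4)*(d + 2)*(d^2 - 6*d + 9) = d*(d - 4)*(d - 3)*(d + 2)*(d - 3)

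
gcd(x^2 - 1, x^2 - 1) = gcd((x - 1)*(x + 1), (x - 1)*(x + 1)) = x^2 - 1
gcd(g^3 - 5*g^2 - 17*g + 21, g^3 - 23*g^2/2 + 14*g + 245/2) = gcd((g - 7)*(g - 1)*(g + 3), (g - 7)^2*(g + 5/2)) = g - 7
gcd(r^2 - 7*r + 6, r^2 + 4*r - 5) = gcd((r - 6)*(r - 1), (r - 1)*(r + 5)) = r - 1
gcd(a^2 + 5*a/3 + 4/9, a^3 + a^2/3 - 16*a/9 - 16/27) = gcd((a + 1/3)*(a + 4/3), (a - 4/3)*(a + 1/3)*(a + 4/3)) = a^2 + 5*a/3 + 4/9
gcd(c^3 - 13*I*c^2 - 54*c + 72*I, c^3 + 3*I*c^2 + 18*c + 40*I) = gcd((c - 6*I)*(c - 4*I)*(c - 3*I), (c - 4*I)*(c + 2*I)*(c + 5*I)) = c - 4*I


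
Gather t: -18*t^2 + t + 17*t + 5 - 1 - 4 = -18*t^2 + 18*t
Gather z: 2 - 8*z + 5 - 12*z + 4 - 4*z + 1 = 12 - 24*z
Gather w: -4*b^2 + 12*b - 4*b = -4*b^2 + 8*b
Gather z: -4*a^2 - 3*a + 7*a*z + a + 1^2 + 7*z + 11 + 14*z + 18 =-4*a^2 - 2*a + z*(7*a + 21) + 30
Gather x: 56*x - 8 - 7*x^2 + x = -7*x^2 + 57*x - 8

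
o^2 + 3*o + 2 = (o + 1)*(o + 2)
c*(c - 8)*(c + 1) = c^3 - 7*c^2 - 8*c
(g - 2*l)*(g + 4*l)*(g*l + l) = g^3*l + 2*g^2*l^2 + g^2*l - 8*g*l^3 + 2*g*l^2 - 8*l^3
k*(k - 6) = k^2 - 6*k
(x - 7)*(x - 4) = x^2 - 11*x + 28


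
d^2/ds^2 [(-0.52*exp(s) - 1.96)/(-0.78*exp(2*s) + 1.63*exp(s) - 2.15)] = (0.316368*exp(4*s) + 5.430984*exp(3*s) - 12.708072*exp(2*s) - 6.117816*exp(s) + 9.27252)*exp(s)/(0.474552*exp(6*s) - 2.975076*exp(5*s) + 10.141326*exp(4*s) - 20.731807*exp(3*s) + 27.953655*exp(2*s) - 22.604025*exp(s) + 9.938375)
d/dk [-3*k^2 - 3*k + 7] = -6*k - 3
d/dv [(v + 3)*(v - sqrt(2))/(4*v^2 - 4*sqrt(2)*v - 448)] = (-(v + 3)*(v - sqrt(2))*(2*v - sqrt(2)) + (-2*v - 3 + sqrt(2))*(-v^2 + sqrt(2)*v + 112))/(4*(-v^2 + sqrt(2)*v + 112)^2)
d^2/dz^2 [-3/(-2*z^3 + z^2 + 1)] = 6*(-4*z^2*(3*z - 1)^2 + (1 - 6*z)*(-2*z^3 + z^2 + 1))/(-2*z^3 + z^2 + 1)^3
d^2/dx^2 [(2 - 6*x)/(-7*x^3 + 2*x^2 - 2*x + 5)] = 4*(441*x^5 - 420*x^4 + 82*x^3 + 576*x^2 - 183*x + 36)/(343*x^9 - 294*x^8 + 378*x^7 - 911*x^6 + 528*x^5 - 504*x^4 + 653*x^3 - 210*x^2 + 150*x - 125)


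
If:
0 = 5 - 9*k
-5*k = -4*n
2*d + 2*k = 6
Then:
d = 22/9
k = 5/9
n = 25/36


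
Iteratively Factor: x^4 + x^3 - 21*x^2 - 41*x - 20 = (x + 1)*(x^3 - 21*x - 20) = (x + 1)*(x + 4)*(x^2 - 4*x - 5) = (x - 5)*(x + 1)*(x + 4)*(x + 1)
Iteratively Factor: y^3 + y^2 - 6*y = (y - 2)*(y^2 + 3*y) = y*(y - 2)*(y + 3)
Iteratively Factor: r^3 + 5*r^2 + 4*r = (r + 4)*(r^2 + r) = (r + 1)*(r + 4)*(r)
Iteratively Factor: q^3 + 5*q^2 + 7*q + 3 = (q + 1)*(q^2 + 4*q + 3) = (q + 1)^2*(q + 3)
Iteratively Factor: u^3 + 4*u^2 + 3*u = (u + 3)*(u^2 + u) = u*(u + 3)*(u + 1)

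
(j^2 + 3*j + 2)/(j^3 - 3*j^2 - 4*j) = (j + 2)/(j*(j - 4))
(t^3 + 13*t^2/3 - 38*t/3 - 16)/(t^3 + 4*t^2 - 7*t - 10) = (t^2 + 10*t/3 - 16)/(t^2 + 3*t - 10)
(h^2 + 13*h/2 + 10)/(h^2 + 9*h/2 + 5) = (h + 4)/(h + 2)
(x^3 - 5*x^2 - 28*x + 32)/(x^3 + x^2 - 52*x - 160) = (x - 1)/(x + 5)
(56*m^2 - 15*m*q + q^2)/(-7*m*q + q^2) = (-8*m + q)/q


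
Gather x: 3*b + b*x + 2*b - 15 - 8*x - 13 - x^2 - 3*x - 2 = 5*b - x^2 + x*(b - 11) - 30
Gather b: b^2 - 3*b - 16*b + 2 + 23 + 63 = b^2 - 19*b + 88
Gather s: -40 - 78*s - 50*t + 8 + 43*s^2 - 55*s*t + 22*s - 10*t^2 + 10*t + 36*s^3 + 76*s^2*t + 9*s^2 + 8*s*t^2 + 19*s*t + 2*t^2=36*s^3 + s^2*(76*t + 52) + s*(8*t^2 - 36*t - 56) - 8*t^2 - 40*t - 32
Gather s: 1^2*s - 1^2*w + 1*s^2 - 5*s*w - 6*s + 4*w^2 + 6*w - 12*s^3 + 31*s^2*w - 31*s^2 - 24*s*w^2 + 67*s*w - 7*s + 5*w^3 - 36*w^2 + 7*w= -12*s^3 + s^2*(31*w - 30) + s*(-24*w^2 + 62*w - 12) + 5*w^3 - 32*w^2 + 12*w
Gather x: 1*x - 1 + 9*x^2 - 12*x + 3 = 9*x^2 - 11*x + 2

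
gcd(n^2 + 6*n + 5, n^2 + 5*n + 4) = n + 1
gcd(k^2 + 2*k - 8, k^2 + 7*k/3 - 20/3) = k + 4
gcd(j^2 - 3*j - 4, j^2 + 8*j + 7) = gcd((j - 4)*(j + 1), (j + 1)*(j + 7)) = j + 1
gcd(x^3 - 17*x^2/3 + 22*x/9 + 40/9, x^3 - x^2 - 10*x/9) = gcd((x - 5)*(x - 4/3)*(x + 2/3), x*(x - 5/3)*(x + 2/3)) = x + 2/3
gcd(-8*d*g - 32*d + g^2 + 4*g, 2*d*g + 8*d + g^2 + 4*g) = g + 4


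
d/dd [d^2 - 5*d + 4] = 2*d - 5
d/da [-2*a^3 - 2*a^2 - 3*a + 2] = -6*a^2 - 4*a - 3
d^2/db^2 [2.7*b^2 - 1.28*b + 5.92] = 5.40000000000000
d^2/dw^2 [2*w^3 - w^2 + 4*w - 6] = 12*w - 2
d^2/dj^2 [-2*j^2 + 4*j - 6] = -4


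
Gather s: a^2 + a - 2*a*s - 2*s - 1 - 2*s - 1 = a^2 + a + s*(-2*a - 4) - 2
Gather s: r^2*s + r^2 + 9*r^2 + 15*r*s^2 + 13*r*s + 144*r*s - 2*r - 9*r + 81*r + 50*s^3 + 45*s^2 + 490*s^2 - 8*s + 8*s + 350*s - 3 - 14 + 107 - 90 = 10*r^2 + 70*r + 50*s^3 + s^2*(15*r + 535) + s*(r^2 + 157*r + 350)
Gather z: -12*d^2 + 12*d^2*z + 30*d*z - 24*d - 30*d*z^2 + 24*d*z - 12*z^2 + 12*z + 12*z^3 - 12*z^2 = -12*d^2 - 24*d + 12*z^3 + z^2*(-30*d - 24) + z*(12*d^2 + 54*d + 12)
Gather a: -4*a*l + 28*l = -4*a*l + 28*l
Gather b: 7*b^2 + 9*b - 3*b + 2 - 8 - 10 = 7*b^2 + 6*b - 16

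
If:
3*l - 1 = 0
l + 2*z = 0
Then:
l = 1/3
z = -1/6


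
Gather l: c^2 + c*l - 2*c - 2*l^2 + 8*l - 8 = c^2 - 2*c - 2*l^2 + l*(c + 8) - 8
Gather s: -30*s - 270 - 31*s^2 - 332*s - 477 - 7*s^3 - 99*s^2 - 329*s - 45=-7*s^3 - 130*s^2 - 691*s - 792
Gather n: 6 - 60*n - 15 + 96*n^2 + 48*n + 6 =96*n^2 - 12*n - 3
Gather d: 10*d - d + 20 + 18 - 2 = 9*d + 36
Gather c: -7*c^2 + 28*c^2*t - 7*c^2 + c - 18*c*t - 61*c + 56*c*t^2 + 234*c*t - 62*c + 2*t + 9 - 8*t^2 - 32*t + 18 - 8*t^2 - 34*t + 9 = c^2*(28*t - 14) + c*(56*t^2 + 216*t - 122) - 16*t^2 - 64*t + 36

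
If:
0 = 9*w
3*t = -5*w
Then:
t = 0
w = 0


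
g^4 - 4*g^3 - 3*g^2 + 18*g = g*(g - 3)^2*(g + 2)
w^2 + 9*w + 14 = (w + 2)*(w + 7)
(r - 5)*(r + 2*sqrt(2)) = r^2 - 5*r + 2*sqrt(2)*r - 10*sqrt(2)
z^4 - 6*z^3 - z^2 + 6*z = z*(z - 6)*(z - 1)*(z + 1)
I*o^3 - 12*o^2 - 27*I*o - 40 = (o + 5*I)*(o + 8*I)*(I*o + 1)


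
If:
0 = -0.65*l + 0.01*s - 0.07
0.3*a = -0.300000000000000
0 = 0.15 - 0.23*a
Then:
No Solution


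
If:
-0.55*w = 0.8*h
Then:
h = -0.6875*w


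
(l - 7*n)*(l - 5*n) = l^2 - 12*l*n + 35*n^2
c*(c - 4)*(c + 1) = c^3 - 3*c^2 - 4*c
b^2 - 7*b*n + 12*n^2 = (b - 4*n)*(b - 3*n)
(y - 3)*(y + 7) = y^2 + 4*y - 21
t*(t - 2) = t^2 - 2*t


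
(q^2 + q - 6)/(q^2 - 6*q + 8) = (q + 3)/(q - 4)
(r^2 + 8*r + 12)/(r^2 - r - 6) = (r + 6)/(r - 3)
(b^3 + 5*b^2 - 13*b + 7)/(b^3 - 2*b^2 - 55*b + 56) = (b - 1)/(b - 8)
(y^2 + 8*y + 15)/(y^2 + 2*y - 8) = (y^2 + 8*y + 15)/(y^2 + 2*y - 8)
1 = 1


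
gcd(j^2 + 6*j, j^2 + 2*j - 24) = j + 6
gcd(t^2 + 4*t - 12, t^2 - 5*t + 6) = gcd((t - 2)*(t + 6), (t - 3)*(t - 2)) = t - 2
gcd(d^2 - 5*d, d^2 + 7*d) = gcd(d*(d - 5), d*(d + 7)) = d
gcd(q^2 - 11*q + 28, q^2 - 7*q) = q - 7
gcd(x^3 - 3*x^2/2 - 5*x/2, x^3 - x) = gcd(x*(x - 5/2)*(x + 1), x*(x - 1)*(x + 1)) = x^2 + x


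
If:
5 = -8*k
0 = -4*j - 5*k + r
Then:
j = r/4 + 25/32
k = -5/8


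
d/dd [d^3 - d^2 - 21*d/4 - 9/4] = 3*d^2 - 2*d - 21/4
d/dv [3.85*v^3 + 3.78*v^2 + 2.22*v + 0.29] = 11.55*v^2 + 7.56*v + 2.22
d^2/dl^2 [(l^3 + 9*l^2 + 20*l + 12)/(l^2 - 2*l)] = 12*(7*l^3 + 6*l^2 - 12*l + 8)/(l^3*(l^3 - 6*l^2 + 12*l - 8))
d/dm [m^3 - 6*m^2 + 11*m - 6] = 3*m^2 - 12*m + 11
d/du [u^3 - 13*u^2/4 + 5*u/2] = 3*u^2 - 13*u/2 + 5/2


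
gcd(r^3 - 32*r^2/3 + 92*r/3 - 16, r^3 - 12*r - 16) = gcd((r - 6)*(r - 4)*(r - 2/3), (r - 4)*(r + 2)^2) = r - 4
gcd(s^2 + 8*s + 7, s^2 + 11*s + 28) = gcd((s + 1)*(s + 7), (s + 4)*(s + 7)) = s + 7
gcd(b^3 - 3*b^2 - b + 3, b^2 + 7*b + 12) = 1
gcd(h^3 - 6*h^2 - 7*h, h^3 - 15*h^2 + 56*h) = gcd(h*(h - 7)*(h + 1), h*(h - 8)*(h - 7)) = h^2 - 7*h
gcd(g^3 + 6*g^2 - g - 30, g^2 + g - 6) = g^2 + g - 6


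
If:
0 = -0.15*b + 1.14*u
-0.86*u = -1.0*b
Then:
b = 0.00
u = 0.00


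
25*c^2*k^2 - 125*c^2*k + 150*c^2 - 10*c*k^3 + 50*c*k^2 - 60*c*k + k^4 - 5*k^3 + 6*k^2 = (-5*c + k)^2*(k - 3)*(k - 2)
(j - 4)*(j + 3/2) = j^2 - 5*j/2 - 6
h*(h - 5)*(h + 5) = h^3 - 25*h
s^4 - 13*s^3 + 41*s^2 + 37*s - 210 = (s - 7)*(s - 5)*(s - 3)*(s + 2)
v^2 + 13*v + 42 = (v + 6)*(v + 7)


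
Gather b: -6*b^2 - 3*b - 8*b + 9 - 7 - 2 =-6*b^2 - 11*b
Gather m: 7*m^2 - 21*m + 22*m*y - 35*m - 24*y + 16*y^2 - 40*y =7*m^2 + m*(22*y - 56) + 16*y^2 - 64*y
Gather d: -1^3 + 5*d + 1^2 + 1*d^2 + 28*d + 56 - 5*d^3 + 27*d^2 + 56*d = -5*d^3 + 28*d^2 + 89*d + 56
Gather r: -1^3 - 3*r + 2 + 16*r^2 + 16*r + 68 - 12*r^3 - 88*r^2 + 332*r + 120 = -12*r^3 - 72*r^2 + 345*r + 189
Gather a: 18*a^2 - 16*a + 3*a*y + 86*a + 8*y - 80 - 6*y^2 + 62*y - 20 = 18*a^2 + a*(3*y + 70) - 6*y^2 + 70*y - 100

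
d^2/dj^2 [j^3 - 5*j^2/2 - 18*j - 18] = 6*j - 5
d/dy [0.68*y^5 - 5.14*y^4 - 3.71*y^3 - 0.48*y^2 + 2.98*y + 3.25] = 3.4*y^4 - 20.56*y^3 - 11.13*y^2 - 0.96*y + 2.98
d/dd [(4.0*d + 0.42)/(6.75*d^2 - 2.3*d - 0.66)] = (27.0*d^2 - 9.2*d - (4.0*d + 0.42)*(13.5*d - 2.3) - 2.64)/(-6.75*d^2 + 2.3*d + 0.66)^2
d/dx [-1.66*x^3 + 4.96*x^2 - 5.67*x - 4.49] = -4.98*x^2 + 9.92*x - 5.67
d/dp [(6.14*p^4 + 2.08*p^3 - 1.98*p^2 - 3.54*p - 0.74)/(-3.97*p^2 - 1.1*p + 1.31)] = (-48.7516*p^5 - 28.5196*p^4 + 27.5976*p^3 - 3.7014*p^2 - 11.0632*p - 5.4514)/(15.7609*p^4 + 8.734*p^3 - 9.1914*p^2 - 2.882*p + 1.7161)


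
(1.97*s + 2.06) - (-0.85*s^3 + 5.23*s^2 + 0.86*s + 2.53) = 0.85*s^3 - 5.23*s^2 + 1.11*s - 0.47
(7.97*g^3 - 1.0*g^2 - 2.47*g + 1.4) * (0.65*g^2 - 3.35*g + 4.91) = 5.1805*g^5 - 27.3495*g^4 + 40.8772*g^3 + 4.2745*g^2 - 16.8177*g + 6.874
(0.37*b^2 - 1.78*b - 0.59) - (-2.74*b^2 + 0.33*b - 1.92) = 3.11*b^2 - 2.11*b + 1.33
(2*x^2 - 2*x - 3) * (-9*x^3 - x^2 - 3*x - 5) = -18*x^5 + 16*x^4 + 23*x^3 - x^2 + 19*x + 15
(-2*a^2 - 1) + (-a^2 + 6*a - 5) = -3*a^2 + 6*a - 6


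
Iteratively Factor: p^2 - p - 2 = (p + 1)*(p - 2)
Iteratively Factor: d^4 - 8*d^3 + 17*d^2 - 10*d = (d - 1)*(d^3 - 7*d^2 + 10*d) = (d - 2)*(d - 1)*(d^2 - 5*d) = d*(d - 2)*(d - 1)*(d - 5)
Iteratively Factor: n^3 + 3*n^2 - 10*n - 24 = (n + 2)*(n^2 + n - 12) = (n + 2)*(n + 4)*(n - 3)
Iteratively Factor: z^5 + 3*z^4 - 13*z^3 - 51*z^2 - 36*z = (z - 4)*(z^4 + 7*z^3 + 15*z^2 + 9*z) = (z - 4)*(z + 3)*(z^3 + 4*z^2 + 3*z) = z*(z - 4)*(z + 3)*(z^2 + 4*z + 3) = z*(z - 4)*(z + 1)*(z + 3)*(z + 3)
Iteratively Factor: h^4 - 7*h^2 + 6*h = (h + 3)*(h^3 - 3*h^2 + 2*h) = (h - 1)*(h + 3)*(h^2 - 2*h) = h*(h - 1)*(h + 3)*(h - 2)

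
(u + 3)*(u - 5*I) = u^2 + 3*u - 5*I*u - 15*I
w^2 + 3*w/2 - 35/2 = (w - 7/2)*(w + 5)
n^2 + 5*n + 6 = (n + 2)*(n + 3)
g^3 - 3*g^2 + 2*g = g*(g - 2)*(g - 1)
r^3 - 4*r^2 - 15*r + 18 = (r - 6)*(r - 1)*(r + 3)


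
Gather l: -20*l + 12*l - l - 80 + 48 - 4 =-9*l - 36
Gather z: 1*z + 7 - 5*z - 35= -4*z - 28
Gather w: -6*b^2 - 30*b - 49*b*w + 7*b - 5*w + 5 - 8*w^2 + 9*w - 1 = -6*b^2 - 23*b - 8*w^2 + w*(4 - 49*b) + 4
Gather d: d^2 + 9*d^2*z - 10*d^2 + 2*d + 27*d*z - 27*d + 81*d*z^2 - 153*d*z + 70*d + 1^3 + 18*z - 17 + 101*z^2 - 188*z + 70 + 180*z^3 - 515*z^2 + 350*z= d^2*(9*z - 9) + d*(81*z^2 - 126*z + 45) + 180*z^3 - 414*z^2 + 180*z + 54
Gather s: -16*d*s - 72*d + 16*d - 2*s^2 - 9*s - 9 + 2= -56*d - 2*s^2 + s*(-16*d - 9) - 7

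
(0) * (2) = 0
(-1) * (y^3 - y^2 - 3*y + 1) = -y^3 + y^2 + 3*y - 1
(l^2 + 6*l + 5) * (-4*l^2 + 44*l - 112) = -4*l^4 + 20*l^3 + 132*l^2 - 452*l - 560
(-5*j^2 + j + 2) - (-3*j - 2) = -5*j^2 + 4*j + 4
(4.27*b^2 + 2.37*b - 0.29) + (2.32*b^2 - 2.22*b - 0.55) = 6.59*b^2 + 0.15*b - 0.84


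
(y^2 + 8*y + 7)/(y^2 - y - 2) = (y + 7)/(y - 2)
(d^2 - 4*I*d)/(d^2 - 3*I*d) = (d - 4*I)/(d - 3*I)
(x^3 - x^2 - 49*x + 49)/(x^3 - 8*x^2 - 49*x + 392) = (x - 1)/(x - 8)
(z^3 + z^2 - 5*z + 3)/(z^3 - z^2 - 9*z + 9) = (z - 1)/(z - 3)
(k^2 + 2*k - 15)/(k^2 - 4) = (k^2 + 2*k - 15)/(k^2 - 4)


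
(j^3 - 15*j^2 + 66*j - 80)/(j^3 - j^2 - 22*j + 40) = (j^2 - 13*j + 40)/(j^2 + j - 20)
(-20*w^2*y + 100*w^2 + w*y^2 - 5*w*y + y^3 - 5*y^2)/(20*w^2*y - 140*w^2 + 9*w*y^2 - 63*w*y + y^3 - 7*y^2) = (-4*w*y + 20*w + y^2 - 5*y)/(4*w*y - 28*w + y^2 - 7*y)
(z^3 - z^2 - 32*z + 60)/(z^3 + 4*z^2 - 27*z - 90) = (z - 2)/(z + 3)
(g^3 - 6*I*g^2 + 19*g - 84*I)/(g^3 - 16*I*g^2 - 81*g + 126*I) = (g + 4*I)/(g - 6*I)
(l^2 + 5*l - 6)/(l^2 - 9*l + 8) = (l + 6)/(l - 8)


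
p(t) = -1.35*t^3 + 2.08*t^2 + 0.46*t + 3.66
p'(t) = -4.05*t^2 + 4.16*t + 0.46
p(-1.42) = 11.07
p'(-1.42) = -13.61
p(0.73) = 4.58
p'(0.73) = 1.34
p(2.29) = -0.59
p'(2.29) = -11.25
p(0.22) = 3.85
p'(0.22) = 1.18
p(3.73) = -35.74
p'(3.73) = -40.37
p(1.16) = 4.89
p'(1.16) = -0.16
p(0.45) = 4.17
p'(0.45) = 1.51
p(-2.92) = 53.66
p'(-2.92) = -46.22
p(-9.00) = 1152.15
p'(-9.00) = -365.03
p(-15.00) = 5021.01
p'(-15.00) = -973.19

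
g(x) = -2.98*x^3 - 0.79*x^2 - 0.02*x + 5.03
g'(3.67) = -126.23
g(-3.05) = 82.29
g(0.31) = 4.86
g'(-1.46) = -16.77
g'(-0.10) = 0.05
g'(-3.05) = -78.37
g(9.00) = -2231.56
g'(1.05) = -11.54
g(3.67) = -152.99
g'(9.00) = -738.38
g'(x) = -8.94*x^2 - 1.58*x - 0.02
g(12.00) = -5258.41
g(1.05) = 0.69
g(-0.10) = 5.03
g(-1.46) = 12.65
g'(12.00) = -1306.34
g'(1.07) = -11.95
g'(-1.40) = -15.33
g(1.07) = 0.45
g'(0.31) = -1.37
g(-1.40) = 11.69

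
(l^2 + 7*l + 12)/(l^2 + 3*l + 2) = (l^2 + 7*l + 12)/(l^2 + 3*l + 2)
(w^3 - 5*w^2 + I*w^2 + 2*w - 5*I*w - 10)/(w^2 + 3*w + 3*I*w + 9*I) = (w^3 + w^2*(-5 + I) + w*(2 - 5*I) - 10)/(w^2 + 3*w*(1 + I) + 9*I)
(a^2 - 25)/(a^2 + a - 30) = (a + 5)/(a + 6)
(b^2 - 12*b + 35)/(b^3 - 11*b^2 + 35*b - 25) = (b - 7)/(b^2 - 6*b + 5)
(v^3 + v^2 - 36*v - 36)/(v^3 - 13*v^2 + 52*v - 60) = (v^2 + 7*v + 6)/(v^2 - 7*v + 10)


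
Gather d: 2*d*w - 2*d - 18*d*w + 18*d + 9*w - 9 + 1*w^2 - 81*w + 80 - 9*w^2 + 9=d*(16 - 16*w) - 8*w^2 - 72*w + 80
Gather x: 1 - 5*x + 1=2 - 5*x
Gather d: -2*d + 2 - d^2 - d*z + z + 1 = -d^2 + d*(-z - 2) + z + 3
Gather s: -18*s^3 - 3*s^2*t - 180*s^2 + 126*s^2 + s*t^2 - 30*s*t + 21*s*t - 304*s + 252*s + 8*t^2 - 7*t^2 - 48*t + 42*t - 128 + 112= -18*s^3 + s^2*(-3*t - 54) + s*(t^2 - 9*t - 52) + t^2 - 6*t - 16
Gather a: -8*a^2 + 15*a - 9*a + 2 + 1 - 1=-8*a^2 + 6*a + 2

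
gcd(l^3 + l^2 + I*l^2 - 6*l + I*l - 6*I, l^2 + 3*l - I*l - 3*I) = l + 3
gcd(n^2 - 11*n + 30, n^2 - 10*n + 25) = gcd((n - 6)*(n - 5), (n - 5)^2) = n - 5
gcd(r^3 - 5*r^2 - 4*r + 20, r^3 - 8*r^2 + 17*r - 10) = r^2 - 7*r + 10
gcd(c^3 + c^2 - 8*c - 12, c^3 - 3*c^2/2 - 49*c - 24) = 1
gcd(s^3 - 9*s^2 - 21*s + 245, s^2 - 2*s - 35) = s^2 - 2*s - 35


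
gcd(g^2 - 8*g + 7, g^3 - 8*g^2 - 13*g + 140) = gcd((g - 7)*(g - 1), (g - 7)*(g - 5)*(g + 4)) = g - 7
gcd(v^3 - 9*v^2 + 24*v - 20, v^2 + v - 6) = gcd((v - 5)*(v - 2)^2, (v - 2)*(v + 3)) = v - 2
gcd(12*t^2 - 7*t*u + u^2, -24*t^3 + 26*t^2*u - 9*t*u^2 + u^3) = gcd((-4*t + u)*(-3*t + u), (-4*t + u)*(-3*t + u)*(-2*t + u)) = 12*t^2 - 7*t*u + u^2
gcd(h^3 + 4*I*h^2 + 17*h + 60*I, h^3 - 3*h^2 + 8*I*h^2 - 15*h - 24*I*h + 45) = h^2 + 8*I*h - 15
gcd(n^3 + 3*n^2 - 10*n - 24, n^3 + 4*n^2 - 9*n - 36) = n^2 + n - 12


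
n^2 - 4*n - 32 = (n - 8)*(n + 4)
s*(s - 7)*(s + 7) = s^3 - 49*s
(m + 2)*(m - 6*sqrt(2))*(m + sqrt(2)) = m^3 - 5*sqrt(2)*m^2 + 2*m^2 - 10*sqrt(2)*m - 12*m - 24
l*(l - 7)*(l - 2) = l^3 - 9*l^2 + 14*l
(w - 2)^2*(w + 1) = w^3 - 3*w^2 + 4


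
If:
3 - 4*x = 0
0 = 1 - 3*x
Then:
No Solution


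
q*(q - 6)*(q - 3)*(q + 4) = q^4 - 5*q^3 - 18*q^2 + 72*q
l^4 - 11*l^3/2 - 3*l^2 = l^2*(l - 6)*(l + 1/2)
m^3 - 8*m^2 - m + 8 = (m - 8)*(m - 1)*(m + 1)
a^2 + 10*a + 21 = (a + 3)*(a + 7)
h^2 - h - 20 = (h - 5)*(h + 4)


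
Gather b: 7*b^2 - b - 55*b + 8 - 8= 7*b^2 - 56*b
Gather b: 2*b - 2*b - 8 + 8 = 0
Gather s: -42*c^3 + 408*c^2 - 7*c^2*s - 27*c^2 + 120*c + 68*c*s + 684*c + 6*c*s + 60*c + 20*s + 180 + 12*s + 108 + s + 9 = -42*c^3 + 381*c^2 + 864*c + s*(-7*c^2 + 74*c + 33) + 297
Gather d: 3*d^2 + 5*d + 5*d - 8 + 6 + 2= 3*d^2 + 10*d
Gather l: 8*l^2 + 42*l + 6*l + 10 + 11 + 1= 8*l^2 + 48*l + 22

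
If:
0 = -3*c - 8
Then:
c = -8/3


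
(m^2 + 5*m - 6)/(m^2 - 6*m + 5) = (m + 6)/(m - 5)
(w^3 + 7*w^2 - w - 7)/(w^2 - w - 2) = (w^2 + 6*w - 7)/(w - 2)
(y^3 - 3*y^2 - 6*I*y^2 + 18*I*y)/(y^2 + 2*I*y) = (y^2 - 3*y - 6*I*y + 18*I)/(y + 2*I)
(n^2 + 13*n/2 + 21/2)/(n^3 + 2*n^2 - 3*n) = (n + 7/2)/(n*(n - 1))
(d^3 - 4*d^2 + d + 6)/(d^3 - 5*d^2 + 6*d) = (d + 1)/d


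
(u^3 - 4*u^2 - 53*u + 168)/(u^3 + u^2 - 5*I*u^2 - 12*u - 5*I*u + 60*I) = (u^2 - u - 56)/(u^2 + u*(4 - 5*I) - 20*I)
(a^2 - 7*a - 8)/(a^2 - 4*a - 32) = (a + 1)/(a + 4)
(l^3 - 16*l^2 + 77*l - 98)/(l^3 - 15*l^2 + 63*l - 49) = (l - 2)/(l - 1)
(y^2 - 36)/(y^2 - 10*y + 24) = (y + 6)/(y - 4)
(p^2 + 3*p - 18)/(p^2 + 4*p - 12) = (p - 3)/(p - 2)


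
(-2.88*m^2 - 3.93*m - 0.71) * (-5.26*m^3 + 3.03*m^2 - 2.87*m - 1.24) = 15.1488*m^5 + 11.9454*m^4 + 0.0922999999999998*m^3 + 12.699*m^2 + 6.9109*m + 0.8804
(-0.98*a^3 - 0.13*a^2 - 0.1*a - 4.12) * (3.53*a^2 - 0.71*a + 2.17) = -3.4594*a^5 + 0.2369*a^4 - 2.3873*a^3 - 14.7547*a^2 + 2.7082*a - 8.9404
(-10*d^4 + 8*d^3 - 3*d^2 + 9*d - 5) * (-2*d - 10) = 20*d^5 + 84*d^4 - 74*d^3 + 12*d^2 - 80*d + 50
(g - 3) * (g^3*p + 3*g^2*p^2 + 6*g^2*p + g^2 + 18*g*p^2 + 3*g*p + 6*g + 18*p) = g^4*p + 3*g^3*p^2 + 3*g^3*p + g^3 + 9*g^2*p^2 - 15*g^2*p + 3*g^2 - 54*g*p^2 + 9*g*p - 18*g - 54*p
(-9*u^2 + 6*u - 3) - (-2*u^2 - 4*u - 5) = -7*u^2 + 10*u + 2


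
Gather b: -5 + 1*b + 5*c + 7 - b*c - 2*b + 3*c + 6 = b*(-c - 1) + 8*c + 8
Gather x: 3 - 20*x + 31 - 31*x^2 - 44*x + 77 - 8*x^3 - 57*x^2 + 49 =-8*x^3 - 88*x^2 - 64*x + 160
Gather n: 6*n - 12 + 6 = 6*n - 6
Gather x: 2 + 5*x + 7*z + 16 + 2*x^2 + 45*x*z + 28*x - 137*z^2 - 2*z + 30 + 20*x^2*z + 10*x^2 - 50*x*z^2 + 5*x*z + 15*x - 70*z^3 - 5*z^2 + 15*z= x^2*(20*z + 12) + x*(-50*z^2 + 50*z + 48) - 70*z^3 - 142*z^2 + 20*z + 48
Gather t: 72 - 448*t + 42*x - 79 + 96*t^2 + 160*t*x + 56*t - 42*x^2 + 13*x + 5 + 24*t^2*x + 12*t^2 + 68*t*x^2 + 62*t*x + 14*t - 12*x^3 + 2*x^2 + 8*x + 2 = t^2*(24*x + 108) + t*(68*x^2 + 222*x - 378) - 12*x^3 - 40*x^2 + 63*x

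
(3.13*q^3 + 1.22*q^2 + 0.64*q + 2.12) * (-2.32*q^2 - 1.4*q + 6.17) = -7.2616*q^5 - 7.2124*q^4 + 16.1193*q^3 + 1.713*q^2 + 0.9808*q + 13.0804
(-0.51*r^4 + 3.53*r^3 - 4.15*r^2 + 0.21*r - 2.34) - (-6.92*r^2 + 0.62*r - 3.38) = -0.51*r^4 + 3.53*r^3 + 2.77*r^2 - 0.41*r + 1.04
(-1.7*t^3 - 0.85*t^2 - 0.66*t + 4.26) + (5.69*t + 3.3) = -1.7*t^3 - 0.85*t^2 + 5.03*t + 7.56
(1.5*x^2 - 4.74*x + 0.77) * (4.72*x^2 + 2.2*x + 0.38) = 7.08*x^4 - 19.0728*x^3 - 6.2236*x^2 - 0.1072*x + 0.2926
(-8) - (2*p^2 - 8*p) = -2*p^2 + 8*p - 8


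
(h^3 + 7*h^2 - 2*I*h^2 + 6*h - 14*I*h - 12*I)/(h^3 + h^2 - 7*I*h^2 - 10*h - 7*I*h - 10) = (h + 6)/(h - 5*I)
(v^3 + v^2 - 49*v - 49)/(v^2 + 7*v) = v - 6 - 7/v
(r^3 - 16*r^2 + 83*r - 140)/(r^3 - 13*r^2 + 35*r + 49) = (r^2 - 9*r + 20)/(r^2 - 6*r - 7)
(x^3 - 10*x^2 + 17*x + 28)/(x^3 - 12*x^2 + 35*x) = (x^2 - 3*x - 4)/(x*(x - 5))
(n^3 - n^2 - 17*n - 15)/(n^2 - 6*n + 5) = (n^2 + 4*n + 3)/(n - 1)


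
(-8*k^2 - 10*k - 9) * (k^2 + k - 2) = -8*k^4 - 18*k^3 - 3*k^2 + 11*k + 18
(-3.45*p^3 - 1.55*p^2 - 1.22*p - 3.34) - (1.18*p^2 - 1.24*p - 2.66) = -3.45*p^3 - 2.73*p^2 + 0.02*p - 0.68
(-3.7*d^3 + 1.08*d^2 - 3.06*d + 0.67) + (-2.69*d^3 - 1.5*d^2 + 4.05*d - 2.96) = -6.39*d^3 - 0.42*d^2 + 0.99*d - 2.29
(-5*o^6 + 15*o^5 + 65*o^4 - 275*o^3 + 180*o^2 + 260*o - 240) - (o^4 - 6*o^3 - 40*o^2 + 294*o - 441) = -5*o^6 + 15*o^5 + 64*o^4 - 269*o^3 + 220*o^2 - 34*o + 201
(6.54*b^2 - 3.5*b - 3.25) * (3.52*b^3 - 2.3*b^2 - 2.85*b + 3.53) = 23.0208*b^5 - 27.362*b^4 - 22.029*b^3 + 40.5362*b^2 - 3.0925*b - 11.4725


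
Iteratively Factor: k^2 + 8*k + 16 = (k + 4)*(k + 4)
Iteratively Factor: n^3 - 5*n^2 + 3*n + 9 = (n - 3)*(n^2 - 2*n - 3) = (n - 3)*(n + 1)*(n - 3)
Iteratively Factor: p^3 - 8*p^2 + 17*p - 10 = (p - 5)*(p^2 - 3*p + 2) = (p - 5)*(p - 2)*(p - 1)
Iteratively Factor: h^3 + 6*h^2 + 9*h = (h)*(h^2 + 6*h + 9) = h*(h + 3)*(h + 3)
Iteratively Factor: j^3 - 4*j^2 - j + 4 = (j - 4)*(j^2 - 1) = (j - 4)*(j - 1)*(j + 1)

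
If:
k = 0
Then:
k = 0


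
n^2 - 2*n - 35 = (n - 7)*(n + 5)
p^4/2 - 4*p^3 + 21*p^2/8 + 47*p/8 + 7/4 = (p/2 + 1/4)*(p - 7)*(p - 2)*(p + 1/2)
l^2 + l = l*(l + 1)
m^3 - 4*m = m*(m - 2)*(m + 2)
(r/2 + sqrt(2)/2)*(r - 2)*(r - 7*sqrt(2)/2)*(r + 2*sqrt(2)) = r^4/2 - r^3 - sqrt(2)*r^3/4 - 17*r^2/2 + sqrt(2)*r^2/2 - 7*sqrt(2)*r + 17*r + 14*sqrt(2)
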